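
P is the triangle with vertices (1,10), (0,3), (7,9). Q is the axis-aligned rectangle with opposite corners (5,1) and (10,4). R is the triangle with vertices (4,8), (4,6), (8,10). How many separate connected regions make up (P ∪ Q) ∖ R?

(P ∪ Q) ∖ R splits into 2 disjoint pieces (area 18.5804, area 15).

2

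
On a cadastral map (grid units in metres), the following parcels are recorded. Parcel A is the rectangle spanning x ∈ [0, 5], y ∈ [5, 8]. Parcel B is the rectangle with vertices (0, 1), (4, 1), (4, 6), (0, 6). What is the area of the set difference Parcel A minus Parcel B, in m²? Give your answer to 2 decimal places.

|Parcel A∩Parcel B|: x∈[0,4], y∈[5,6] → 4·1 = 4.
|Parcel A| = 15.
|Parcel A ∖ Parcel B| = |Parcel A| − |Parcel A∩Parcel B| = 15 − 4 = 11.00.

11.00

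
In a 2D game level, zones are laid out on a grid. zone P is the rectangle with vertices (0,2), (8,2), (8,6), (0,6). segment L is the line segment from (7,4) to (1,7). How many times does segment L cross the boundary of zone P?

The segment meets the boundary at (3,6).

1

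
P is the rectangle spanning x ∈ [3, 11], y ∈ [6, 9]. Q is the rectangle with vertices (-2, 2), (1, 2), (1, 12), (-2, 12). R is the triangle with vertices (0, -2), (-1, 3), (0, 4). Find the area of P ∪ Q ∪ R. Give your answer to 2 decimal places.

55.60

By inclusion–exclusion:
Individual areas: |P| = 24, |Q| = 30, |R| = 3.
|P∩Q| = 0 (no overlap).
|P∩R| = 0.
|Q∩R| = 1.4.
|P∩Q∩R| = 0.
|P ∪ Q ∪ R| = 57 − 1.4 + 0 = 55.60.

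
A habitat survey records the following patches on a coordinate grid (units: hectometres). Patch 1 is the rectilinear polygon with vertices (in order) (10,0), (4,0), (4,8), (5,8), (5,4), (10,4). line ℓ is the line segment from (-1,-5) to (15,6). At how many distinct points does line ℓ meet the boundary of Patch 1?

2

The segment meets the boundary at (6.273,0), (10,2.562).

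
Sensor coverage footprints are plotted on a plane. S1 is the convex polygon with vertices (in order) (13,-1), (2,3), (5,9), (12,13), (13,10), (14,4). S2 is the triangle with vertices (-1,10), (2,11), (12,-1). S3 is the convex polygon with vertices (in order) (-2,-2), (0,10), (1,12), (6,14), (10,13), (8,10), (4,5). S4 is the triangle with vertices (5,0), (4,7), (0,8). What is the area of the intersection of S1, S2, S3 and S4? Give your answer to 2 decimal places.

The intersection is the polygon with vertices (4,7), (4.2,5.6), (3.568,6.135).
By the shoelace formula its area is 0.39.

0.39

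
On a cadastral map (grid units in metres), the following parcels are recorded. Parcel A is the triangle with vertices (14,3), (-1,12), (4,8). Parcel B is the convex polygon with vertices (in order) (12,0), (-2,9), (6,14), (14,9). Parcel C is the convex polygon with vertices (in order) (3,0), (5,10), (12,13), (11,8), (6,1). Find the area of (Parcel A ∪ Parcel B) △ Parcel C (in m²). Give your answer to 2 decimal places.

|Parcel A ∪ Parcel B| = 112.3937.
|(Parcel A ∪ Parcel B) ∩ Parcel C| = 41.087.
|(Parcel A ∪ Parcel B) △ Parcel C| = 112.3937 + 56 − 82.1741 = 86.22.

86.22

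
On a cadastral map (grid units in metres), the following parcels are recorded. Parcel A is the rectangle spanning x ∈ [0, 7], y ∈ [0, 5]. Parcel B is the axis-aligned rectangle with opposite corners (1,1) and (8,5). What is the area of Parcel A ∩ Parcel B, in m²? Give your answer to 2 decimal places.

24.00

|Parcel A∩Parcel B|: x∈[1,7], y∈[1,5] → 6·4 = 24.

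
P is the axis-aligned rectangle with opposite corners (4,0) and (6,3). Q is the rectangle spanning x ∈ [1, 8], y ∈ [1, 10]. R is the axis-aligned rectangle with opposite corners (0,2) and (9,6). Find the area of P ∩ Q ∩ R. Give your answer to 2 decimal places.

The intersection is the polygon with vertices (6,3), (6,2), (4,2), (4,3).
By the shoelace formula its area is 2.00.

2.00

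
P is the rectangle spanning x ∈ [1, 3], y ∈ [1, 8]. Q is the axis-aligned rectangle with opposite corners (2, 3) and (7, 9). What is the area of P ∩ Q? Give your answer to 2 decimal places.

|P∩Q|: x∈[2,3], y∈[3,8] → 1·5 = 5.

5.00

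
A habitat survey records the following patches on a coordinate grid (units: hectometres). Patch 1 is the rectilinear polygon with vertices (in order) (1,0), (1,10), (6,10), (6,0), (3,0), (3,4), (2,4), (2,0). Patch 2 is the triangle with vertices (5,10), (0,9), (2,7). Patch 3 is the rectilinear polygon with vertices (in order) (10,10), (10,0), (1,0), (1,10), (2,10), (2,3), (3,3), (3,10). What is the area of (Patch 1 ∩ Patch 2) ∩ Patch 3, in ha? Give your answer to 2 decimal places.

|Patch 1 ∩ Patch 2| = 5.4.
|(Patch 1 ∩ Patch 2) ∩ Patch 3| = 3.40.

3.40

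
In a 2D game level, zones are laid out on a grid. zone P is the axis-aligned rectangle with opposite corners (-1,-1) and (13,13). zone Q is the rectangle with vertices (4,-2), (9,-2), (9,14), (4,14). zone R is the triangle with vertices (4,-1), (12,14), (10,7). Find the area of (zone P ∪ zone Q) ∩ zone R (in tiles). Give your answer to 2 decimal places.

The region (zone P ∪ zone Q) ∩ zone R is the polygon with vertices (11.714,13), (10,7), (4,-1), (11.467,13).
By the shoelace formula its area is 12.88.

12.88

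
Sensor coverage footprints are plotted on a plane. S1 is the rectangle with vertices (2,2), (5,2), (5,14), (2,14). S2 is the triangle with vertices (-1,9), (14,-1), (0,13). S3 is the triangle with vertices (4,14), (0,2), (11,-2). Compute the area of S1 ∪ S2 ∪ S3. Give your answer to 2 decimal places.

By inclusion–exclusion:
Individual areas: |S1| = 36, |S2| = 35, |S3| = 74.
|S1∩S2| = 10.5.
|S1∩S3| = 28.8571.
|S2∩S3| = 18.0686.
|S1∩S2∩S3| = 9.375.
|S1 ∪ S2 ∪ S3| = 145 − 57.4257 + 9.375 = 96.95.

96.95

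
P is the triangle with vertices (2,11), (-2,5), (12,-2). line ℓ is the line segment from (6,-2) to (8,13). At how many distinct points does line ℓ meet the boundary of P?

2

The segment meets the boundary at (6.886,4.648), (6.375,0.812).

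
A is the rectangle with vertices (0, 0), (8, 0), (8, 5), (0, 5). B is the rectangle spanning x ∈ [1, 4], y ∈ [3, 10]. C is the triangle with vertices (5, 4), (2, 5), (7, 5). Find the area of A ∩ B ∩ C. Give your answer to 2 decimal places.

The intersection is the polygon with vertices (4,4.333), (2,5), (4,5).
By the shoelace formula its area is 0.67.

0.67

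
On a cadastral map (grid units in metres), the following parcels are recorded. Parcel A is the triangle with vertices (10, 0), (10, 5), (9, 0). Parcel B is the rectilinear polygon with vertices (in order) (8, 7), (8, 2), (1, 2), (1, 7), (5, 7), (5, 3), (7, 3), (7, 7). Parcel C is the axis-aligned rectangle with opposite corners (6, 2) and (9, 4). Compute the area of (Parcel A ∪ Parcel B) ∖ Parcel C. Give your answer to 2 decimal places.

26.50

|Parcel A ∪ Parcel B| = 29.5.
|(Parcel A ∪ Parcel B) ∩ Parcel C| = 3.
|(Parcel A ∪ Parcel B) ∖ Parcel C| = 29.5 − 3 = 26.50.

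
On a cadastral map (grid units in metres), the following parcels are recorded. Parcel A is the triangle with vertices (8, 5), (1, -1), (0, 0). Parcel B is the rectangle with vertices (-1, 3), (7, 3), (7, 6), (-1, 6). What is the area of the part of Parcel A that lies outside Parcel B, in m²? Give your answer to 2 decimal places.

|Parcel A| = 6.5, |Parcel A∩Parcel B| = 0.7506.
|Parcel A ∖ Parcel B| = |Parcel A| − |Parcel A∩Parcel B| = 6.5 − 0.7506 = 5.75.

5.75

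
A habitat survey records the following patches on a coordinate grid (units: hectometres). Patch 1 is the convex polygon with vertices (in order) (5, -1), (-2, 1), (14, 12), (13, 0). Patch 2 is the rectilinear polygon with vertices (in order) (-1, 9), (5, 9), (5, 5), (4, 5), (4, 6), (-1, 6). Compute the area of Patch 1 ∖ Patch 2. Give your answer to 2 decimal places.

|Patch 1| = 102, |Patch 1∩Patch 2| = 0.4688.
|Patch 1 ∖ Patch 2| = |Patch 1| − |Patch 1∩Patch 2| = 102 − 0.4688 = 101.53.

101.53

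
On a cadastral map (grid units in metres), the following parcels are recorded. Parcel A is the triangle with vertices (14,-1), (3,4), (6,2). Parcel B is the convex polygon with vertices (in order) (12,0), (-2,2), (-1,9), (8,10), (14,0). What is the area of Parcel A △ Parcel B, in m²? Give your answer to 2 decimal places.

104.06

|Parcel A| = 3.5, |Parcel B| = 107, |Parcel A∩Parcel B| = 3.2196.
|Parcel A △ Parcel B| = |Parcel A| + |Parcel B| − 2·|Parcel A∩Parcel B| = 3.5 + 107 − 6.4391 = 104.06.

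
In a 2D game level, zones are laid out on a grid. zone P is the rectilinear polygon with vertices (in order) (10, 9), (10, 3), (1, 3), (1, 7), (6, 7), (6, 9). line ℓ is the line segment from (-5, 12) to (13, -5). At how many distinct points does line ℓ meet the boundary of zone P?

The segment meets the boundary at (4.529,3), (1,6.333).

2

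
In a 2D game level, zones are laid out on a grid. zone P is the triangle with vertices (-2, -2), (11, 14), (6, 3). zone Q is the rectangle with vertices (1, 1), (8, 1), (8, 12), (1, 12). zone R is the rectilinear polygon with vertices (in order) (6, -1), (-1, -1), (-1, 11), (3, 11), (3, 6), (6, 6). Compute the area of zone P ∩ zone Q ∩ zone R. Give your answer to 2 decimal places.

The intersection is the polygon with vertices (2.8,1), (1,1), (1,1.692), (4.5,6), (6,6), (6,3).
By the shoelace formula its area is 14.26.

14.26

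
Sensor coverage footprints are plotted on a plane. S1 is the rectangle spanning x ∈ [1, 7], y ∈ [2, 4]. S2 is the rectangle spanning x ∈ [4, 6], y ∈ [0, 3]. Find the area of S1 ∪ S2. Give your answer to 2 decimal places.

16.00

By inclusion–exclusion:
Individual areas: |S1| = 12, |S2| = 6.
|S1∩S2|: x∈[4,6], y∈[2,3] → 2·1 = 2.
|S1 ∪ S2| = 18 − 2 = 16.00.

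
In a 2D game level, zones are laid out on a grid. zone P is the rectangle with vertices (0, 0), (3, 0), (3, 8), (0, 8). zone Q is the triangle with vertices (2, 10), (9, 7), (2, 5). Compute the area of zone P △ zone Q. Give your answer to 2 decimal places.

|zone P| = 24, |zone Q| = 17.5, |zone P∩zone Q| = 2.8571.
|zone P △ zone Q| = |zone P| + |zone Q| − 2·|zone P∩zone Q| = 24 + 17.5 − 5.7143 = 35.79.

35.79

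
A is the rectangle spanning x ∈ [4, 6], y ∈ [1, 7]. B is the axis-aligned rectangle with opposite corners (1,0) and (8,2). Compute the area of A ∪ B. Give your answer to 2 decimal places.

24.00

By inclusion–exclusion:
Individual areas: |A| = 12, |B| = 14.
|A∩B|: x∈[4,6], y∈[1,2] → 2·1 = 2.
|A ∪ B| = 26 − 2 = 24.00.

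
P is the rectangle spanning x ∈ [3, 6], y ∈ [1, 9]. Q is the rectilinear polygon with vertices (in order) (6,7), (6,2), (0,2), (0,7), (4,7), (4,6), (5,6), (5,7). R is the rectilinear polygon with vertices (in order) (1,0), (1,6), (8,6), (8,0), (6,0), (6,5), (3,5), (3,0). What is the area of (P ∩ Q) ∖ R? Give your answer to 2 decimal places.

|P ∩ Q| = 14.
|(P ∩ Q) ∩ R| = 3.
|(P ∩ Q) ∖ R| = 14 − 3 = 11.00.

11.00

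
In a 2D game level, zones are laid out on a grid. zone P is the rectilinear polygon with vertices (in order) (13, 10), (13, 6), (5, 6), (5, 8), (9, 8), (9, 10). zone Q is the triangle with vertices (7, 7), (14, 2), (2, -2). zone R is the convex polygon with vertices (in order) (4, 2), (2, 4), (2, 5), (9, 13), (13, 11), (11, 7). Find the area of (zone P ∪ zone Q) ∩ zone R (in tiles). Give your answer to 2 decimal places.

23.19

|zone P ∪ zone Q| = 67.0222.
|(zone P ∪ zone Q) ∩ zone R| = 23.19.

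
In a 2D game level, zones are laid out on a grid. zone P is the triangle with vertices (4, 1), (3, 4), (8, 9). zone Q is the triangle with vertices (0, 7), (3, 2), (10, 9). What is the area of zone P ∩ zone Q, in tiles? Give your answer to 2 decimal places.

The intersection is the polygon with vertices (3,4), (7.5,8.5), (7.778,8.556), (6,5), (3.5,2.5).
By the shoelace formula its area is 7.44.

7.44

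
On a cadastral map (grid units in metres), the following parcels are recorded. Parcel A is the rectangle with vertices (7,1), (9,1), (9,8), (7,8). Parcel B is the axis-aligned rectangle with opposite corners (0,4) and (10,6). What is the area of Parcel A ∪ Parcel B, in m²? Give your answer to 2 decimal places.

30.00

By inclusion–exclusion:
Individual areas: |Parcel A| = 14, |Parcel B| = 20.
|Parcel A∩Parcel B|: x∈[7,9], y∈[4,6] → 2·2 = 4.
|Parcel A ∪ Parcel B| = 34 − 4 = 30.00.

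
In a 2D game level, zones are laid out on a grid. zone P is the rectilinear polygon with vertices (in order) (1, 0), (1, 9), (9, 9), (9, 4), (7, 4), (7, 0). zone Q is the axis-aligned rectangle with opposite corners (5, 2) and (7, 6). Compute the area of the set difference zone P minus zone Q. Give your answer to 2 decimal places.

56.00

|zone P| = 64, |zone P∩zone Q| = 8.
|zone P ∖ zone Q| = |zone P| − |zone P∩zone Q| = 64 − 8 = 56.00.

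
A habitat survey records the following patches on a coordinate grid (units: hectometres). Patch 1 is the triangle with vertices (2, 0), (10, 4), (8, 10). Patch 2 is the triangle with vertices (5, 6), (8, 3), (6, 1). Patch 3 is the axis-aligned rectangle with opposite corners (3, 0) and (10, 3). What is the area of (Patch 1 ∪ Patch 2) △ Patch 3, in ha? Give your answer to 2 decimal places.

|Patch 1 ∪ Patch 2| = 29.2034.
|(Patch 1 ∪ Patch 2) ∩ Patch 3| = 6.8076.
|(Patch 1 ∪ Patch 2) △ Patch 3| = 29.2034 + 21 − 13.6152 = 36.59.

36.59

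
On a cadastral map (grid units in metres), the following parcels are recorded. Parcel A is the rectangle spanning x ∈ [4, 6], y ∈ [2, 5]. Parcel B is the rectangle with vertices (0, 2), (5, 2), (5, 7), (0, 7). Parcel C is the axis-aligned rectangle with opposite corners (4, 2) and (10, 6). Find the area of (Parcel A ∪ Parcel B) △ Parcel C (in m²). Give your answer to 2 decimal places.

|Parcel A ∪ Parcel B| = 28.
|(Parcel A ∪ Parcel B) ∩ Parcel C| = 7.
|(Parcel A ∪ Parcel B) △ Parcel C| = 28 + 24 − 14 = 38.00.

38.00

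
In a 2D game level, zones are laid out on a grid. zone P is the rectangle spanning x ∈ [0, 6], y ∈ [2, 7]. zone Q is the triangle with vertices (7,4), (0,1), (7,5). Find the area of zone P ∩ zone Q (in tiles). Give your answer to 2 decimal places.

2.28

The intersection is the polygon with vertices (6,3.571), (2.333,2), (1.75,2), (6,4.429).
By the shoelace formula its area is 2.28.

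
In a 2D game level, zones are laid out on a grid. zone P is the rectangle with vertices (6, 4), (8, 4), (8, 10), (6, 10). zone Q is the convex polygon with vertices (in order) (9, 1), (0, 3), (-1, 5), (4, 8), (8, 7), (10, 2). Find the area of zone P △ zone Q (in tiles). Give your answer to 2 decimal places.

47.00

|zone P| = 12, |zone Q| = 48, |zone P∩zone Q| = 6.5.
|zone P △ zone Q| = |zone P| + |zone Q| − 2·|zone P∩zone Q| = 12 + 48 − 13 = 47.00.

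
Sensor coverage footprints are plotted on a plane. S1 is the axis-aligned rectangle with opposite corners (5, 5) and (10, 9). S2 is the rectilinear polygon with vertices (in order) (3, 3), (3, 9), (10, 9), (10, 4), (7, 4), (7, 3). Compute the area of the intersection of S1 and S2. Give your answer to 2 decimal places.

The intersection is the polygon with vertices (10,5), (5,5), (5,9), (10,9).
By the shoelace formula its area is 20.00.

20.00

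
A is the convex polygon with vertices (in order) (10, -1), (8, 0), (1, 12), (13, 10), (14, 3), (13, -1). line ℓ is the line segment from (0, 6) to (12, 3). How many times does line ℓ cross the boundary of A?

The segment meets the boundary at (5.268,4.683).

1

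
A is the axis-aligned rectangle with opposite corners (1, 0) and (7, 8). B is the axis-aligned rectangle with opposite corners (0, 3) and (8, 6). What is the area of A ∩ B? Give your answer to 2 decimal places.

18.00

|A∩B|: x∈[1,7], y∈[3,6] → 6·3 = 18.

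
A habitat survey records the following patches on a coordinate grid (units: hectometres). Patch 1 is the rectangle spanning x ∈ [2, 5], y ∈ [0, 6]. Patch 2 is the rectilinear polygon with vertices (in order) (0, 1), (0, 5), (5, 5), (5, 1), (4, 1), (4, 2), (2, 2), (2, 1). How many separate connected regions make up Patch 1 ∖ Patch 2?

2

Patch 1 ∖ Patch 2 splits into 2 disjoint pieces (area 5, area 3).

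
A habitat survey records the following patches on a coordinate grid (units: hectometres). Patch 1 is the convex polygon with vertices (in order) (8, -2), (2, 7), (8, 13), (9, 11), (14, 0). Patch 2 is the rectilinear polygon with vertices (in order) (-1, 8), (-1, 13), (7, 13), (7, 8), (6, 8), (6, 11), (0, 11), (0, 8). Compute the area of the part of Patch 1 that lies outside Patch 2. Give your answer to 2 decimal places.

87.00

|Patch 1| = 90.5, |Patch 1∩Patch 2| = 3.5.
|Patch 1 ∖ Patch 2| = |Patch 1| − |Patch 1∩Patch 2| = 90.5 − 3.5 = 87.00.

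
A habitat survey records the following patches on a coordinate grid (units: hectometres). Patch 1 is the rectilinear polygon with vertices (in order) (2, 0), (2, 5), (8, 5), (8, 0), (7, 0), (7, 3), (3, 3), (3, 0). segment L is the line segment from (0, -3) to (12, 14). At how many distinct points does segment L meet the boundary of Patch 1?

4

The segment meets the boundary at (5.647,5), (4.235,3), (2.118,0), (3,1.25).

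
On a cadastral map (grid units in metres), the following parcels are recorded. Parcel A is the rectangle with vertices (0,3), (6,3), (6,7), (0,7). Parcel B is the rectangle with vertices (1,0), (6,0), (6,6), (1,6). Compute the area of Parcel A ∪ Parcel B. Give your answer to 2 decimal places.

By inclusion–exclusion:
Individual areas: |Parcel A| = 24, |Parcel B| = 30.
|Parcel A∩Parcel B|: x∈[1,6], y∈[3,6] → 5·3 = 15.
|Parcel A ∪ Parcel B| = 54 − 15 = 39.00.

39.00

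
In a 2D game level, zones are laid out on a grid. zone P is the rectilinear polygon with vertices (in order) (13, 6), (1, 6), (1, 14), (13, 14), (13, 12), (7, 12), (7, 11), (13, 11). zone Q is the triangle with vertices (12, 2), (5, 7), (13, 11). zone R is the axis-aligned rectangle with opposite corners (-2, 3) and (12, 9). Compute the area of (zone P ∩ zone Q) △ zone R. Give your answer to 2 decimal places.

73.31

|zone P ∩ zone Q| = 21.9111.
|(zone P ∩ zone Q) ∩ zone R| = 16.3.
|(zone P ∩ zone Q) △ zone R| = 21.9111 + 84 − 32.6 = 73.31.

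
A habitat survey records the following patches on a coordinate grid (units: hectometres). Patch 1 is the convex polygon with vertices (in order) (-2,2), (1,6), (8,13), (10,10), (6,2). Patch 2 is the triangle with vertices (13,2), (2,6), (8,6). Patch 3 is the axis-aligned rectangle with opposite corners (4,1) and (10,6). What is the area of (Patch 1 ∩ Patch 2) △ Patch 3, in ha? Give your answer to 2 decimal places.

|Patch 1 ∩ Patch 2| = 5.5385.
|(Patch 1 ∩ Patch 2) ∩ Patch 3| = 4.8112.
|(Patch 1 ∩ Patch 2) △ Patch 3| = 5.5385 + 30 − 9.6224 = 25.92.

25.92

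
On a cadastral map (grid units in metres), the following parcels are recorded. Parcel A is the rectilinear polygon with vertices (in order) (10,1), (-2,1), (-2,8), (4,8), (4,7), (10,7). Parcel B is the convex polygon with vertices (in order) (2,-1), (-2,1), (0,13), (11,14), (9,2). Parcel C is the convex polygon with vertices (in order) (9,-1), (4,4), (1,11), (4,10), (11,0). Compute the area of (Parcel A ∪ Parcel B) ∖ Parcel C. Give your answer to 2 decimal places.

119.38

|Parcel A ∪ Parcel B| = 152.1667.
|(Parcel A ∪ Parcel B) ∩ Parcel C| = 32.7857.
|(Parcel A ∪ Parcel B) ∖ Parcel C| = 152.1667 − 32.7857 = 119.38.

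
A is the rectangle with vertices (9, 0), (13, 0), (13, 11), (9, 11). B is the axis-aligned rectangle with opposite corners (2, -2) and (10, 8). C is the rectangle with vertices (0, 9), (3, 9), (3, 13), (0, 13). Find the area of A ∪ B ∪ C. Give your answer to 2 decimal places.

By inclusion–exclusion:
Individual areas: |A| = 44, |B| = 80, |C| = 12.
|A∩B|: x∈[9,10], y∈[0,8] → 1·8 = 8.
|A∩C| = 0 (no overlap).
|B∩C| = 0 (no overlap).
|A∩B∩C| = 0.
|A ∪ B ∪ C| = 136 − 8 + 0 = 128.00.

128.00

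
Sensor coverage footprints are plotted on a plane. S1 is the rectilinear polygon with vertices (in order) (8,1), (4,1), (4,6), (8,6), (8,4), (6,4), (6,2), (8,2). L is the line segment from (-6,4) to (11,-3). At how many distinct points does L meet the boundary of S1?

The segment lies entirely outside S1 and never meets its boundary.

0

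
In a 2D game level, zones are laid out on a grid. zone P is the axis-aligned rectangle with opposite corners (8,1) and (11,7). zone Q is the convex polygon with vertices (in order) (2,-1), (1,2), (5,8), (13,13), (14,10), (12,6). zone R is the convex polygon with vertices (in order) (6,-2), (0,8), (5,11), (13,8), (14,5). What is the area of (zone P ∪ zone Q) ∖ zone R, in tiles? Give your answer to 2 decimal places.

24.90

|zone P ∪ zone Q| = 83.75.
|(zone P ∪ zone Q) ∩ zone R| = 58.8505.
|(zone P ∪ zone Q) ∖ zone R| = 83.75 − 58.8505 = 24.90.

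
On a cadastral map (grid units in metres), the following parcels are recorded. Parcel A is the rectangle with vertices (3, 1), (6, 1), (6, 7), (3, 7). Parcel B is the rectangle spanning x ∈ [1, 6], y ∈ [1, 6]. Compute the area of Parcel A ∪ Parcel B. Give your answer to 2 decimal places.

28.00

By inclusion–exclusion:
Individual areas: |Parcel A| = 18, |Parcel B| = 25.
|Parcel A∩Parcel B|: x∈[3,6], y∈[1,6] → 3·5 = 15.
|Parcel A ∪ Parcel B| = 43 − 15 = 28.00.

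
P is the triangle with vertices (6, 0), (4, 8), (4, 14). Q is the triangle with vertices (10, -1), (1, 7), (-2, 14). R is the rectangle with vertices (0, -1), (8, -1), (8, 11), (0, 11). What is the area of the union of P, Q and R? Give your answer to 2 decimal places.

99.63

By inclusion–exclusion:
Individual areas: |P| = 6, |Q| = 19.5, |R| = 96.
|P∩Q| = 1.0025.
|P∩R| = 5.3571.
|Q∩R| = 16.5111.
|P∩Q∩R| = 1.0025.
|P ∪ Q ∪ R| = 121.5 − 22.8708 + 1.0025 = 99.63.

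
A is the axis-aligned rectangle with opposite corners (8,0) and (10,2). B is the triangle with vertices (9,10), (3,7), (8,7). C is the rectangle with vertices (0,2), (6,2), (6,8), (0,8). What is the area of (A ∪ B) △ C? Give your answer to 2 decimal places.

|A ∪ B| = 11.5.
|(A ∪ B) ∩ C| = 2.
|(A ∪ B) △ C| = 11.5 + 36 − 4 = 43.50.

43.50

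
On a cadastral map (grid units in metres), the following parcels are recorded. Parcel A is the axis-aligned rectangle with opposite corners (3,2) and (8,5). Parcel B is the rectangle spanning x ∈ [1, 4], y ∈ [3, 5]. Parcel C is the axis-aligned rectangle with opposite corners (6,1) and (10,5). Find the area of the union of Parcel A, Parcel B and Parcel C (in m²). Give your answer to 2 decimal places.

29.00

By inclusion–exclusion:
Individual areas: |Parcel A| = 15, |Parcel B| = 6, |Parcel C| = 16.
|Parcel A∩Parcel B|: x∈[3,4], y∈[3,5] → 1·2 = 2.
|Parcel A∩Parcel C|: x∈[6,8], y∈[2,5] → 2·3 = 6.
|Parcel B∩Parcel C| = 0 (no overlap).
|Parcel A∩Parcel B∩Parcel C| = 0.
|Parcel A ∪ Parcel B ∪ Parcel C| = 37 − 8 + 0 = 29.00.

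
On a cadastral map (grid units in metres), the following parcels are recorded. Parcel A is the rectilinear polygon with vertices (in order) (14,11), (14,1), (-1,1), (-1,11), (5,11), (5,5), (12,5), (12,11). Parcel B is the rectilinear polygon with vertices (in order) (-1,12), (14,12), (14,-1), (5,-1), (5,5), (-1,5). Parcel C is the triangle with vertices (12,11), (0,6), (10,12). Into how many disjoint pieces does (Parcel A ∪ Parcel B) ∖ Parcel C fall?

1

(Parcel A ∪ Parcel B) ∖ Parcel C is a single connected region.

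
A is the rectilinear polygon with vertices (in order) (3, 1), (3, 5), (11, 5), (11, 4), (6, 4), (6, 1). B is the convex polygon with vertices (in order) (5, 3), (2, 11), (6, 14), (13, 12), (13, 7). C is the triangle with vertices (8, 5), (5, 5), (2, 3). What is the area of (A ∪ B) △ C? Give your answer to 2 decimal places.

|A ∪ B| = 92.5.
|(A ∪ B) ∩ C| = 2.8333.
|(A ∪ B) △ C| = 92.5 + 3 − 5.6667 = 89.83.

89.83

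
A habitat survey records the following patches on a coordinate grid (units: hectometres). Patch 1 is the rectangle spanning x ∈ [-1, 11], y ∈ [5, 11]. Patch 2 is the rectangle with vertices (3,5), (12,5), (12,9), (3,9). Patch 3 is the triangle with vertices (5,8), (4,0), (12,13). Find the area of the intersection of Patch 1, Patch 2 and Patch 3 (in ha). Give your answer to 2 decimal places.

The intersection is the polygon with vertices (4.625,5), (5,8), (6.4,9), (9.539,9), (7.077,5).
By the shoelace formula its area is 13.09.

13.09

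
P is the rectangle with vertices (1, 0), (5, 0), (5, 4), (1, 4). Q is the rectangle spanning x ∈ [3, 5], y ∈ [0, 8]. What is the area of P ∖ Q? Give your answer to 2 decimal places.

8.00

|P∩Q|: x∈[3,5], y∈[0,4] → 2·4 = 8.
|P| = 16.
|P ∖ Q| = |P| − |P∩Q| = 16 − 8 = 8.00.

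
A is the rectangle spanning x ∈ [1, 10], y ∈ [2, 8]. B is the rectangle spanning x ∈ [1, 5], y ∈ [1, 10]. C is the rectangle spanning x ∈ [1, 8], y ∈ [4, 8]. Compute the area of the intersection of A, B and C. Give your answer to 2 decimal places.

The intersection is the polygon with vertices (5,4), (1,4), (1,8), (5,8).
By the shoelace formula its area is 16.00.

16.00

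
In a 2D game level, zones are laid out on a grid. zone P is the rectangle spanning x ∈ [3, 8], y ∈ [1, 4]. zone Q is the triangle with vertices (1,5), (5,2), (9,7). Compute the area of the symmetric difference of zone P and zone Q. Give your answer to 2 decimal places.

22.80

|zone P| = 15, |zone Q| = 16, |zone P∩zone Q| = 4.1.
|zone P △ zone Q| = |zone P| + |zone Q| − 2·|zone P∩zone Q| = 15 + 16 − 8.2 = 22.80.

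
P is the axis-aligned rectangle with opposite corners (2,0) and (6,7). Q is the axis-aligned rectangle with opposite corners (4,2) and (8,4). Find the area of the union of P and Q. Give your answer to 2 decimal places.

By inclusion–exclusion:
Individual areas: |P| = 28, |Q| = 8.
|P∩Q|: x∈[4,6], y∈[2,4] → 2·2 = 4.
|P ∪ Q| = 36 − 4 = 32.00.

32.00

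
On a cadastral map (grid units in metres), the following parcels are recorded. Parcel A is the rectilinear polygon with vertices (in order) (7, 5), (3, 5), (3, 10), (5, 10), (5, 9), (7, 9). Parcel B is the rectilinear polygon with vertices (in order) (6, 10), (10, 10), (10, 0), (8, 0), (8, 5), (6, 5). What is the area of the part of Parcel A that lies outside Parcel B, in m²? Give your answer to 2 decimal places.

14.00

|Parcel A| = 18, |Parcel A∩Parcel B| = 4.
|Parcel A ∖ Parcel B| = |Parcel A| − |Parcel A∩Parcel B| = 18 − 4 = 14.00.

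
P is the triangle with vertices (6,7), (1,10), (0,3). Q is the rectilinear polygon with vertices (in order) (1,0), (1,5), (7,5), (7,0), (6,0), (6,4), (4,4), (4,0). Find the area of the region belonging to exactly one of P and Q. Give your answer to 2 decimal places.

38.33

|P| = 19, |Q| = 22, |P∩Q| = 1.3333.
|P △ Q| = |P| + |Q| − 2·|P∩Q| = 19 + 22 − 2.6667 = 38.33.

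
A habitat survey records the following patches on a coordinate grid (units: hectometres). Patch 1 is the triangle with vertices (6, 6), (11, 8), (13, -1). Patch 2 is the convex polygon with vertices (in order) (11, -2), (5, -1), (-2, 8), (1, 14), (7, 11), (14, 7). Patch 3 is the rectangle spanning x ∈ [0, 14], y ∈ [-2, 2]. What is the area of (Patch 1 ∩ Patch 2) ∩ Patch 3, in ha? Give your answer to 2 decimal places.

The region (Patch 1 ∩ Patch 2) ∩ Patch 3 is the polygon with vertices (11.75,0.25), (10,2), (12.333,2).
By the shoelace formula its area is 2.04.

2.04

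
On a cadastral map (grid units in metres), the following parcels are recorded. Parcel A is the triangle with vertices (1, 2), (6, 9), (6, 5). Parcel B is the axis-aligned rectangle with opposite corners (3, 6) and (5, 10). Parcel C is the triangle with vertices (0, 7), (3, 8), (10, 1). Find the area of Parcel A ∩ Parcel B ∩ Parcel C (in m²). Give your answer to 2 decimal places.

The intersection is the polygon with vertices (3.857,6), (4.333,6.667), (5,6).
By the shoelace formula its area is 0.38.

0.38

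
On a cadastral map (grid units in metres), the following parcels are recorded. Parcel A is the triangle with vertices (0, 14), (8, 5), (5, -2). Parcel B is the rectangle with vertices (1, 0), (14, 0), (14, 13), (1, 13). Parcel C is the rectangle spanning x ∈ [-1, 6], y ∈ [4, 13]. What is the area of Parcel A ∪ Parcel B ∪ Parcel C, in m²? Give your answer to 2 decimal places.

188.77

By inclusion–exclusion:
Individual areas: |Parcel A| = 41.5, |Parcel B| = 169, |Parcel C| = 63.
|Parcel A∩Parcel B| = 38.9804.
|Parcel A∩Parcel C| = 23.8368.
|Parcel B∩Parcel C|: x∈[1,6], y∈[4,13] → 5·9 = 45.
|Parcel A∩Parcel B∩Parcel C| = 23.0875.
|Parcel A ∪ Parcel B ∪ Parcel C| = 273.5 − 107.8172 + 23.0875 = 188.77.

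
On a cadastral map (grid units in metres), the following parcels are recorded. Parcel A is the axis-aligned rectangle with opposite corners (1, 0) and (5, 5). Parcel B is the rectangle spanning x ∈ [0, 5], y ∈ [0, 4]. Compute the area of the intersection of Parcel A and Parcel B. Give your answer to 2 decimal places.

|Parcel A∩Parcel B|: x∈[1,5], y∈[0,4] → 4·4 = 16.

16.00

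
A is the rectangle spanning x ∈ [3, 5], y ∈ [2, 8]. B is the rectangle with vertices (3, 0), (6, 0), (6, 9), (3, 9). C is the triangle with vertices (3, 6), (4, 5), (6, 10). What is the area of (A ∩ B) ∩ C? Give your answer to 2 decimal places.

2.75

The region (A ∩ B) ∩ C is the polygon with vertices (5,7.5), (4,5), (3,6), (4.5,8), (5,8).
By the shoelace formula its area is 2.75.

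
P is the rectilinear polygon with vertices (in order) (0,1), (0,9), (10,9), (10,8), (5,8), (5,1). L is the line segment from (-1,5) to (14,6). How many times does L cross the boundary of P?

The segment meets the boundary at (5,5.4), (0,5.067).

2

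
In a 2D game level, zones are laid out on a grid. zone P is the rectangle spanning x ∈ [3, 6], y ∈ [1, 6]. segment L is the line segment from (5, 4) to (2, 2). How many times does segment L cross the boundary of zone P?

1

The segment meets the boundary at (3,2.667).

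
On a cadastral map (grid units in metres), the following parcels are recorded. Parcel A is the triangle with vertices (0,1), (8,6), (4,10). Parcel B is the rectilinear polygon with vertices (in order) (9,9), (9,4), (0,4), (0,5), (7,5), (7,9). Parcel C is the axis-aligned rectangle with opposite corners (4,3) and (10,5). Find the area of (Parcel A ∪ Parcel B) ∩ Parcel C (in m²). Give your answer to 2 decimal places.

5.20

The region (Parcel A ∪ Parcel B) ∩ Parcel C is the polygon with vertices (9,4), (4.8,4), (4,3.5), (4,5), (6.4,5), (7,5), (9,5).
By the shoelace formula its area is 5.20.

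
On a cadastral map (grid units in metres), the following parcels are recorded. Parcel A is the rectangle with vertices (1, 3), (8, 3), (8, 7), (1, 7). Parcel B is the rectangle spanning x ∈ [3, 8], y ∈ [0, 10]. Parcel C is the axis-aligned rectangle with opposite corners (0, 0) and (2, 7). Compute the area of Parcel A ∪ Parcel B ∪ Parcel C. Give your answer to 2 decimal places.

By inclusion–exclusion:
Individual areas: |Parcel A| = 28, |Parcel B| = 50, |Parcel C| = 14.
|Parcel A∩Parcel B|: x∈[3,8], y∈[3,7] → 5·4 = 20.
|Parcel A∩Parcel C|: x∈[1,2], y∈[3,7] → 1·4 = 4.
|Parcel B∩Parcel C| = 0 (no overlap).
|Parcel A∩Parcel B∩Parcel C| = 0.
|Parcel A ∪ Parcel B ∪ Parcel C| = 92 − 24 + 0 = 68.00.

68.00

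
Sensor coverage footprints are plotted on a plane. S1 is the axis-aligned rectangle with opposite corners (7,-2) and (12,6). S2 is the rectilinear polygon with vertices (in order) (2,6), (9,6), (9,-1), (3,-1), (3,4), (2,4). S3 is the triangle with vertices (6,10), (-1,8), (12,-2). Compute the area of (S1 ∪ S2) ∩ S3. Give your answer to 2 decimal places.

The region (S1 ∪ S2) ∩ S3 is the polygon with vertices (2,6), (7,6), (8,6), (12,-2), (2,5.692).
By the shoelace formula its area is 25.54.

25.54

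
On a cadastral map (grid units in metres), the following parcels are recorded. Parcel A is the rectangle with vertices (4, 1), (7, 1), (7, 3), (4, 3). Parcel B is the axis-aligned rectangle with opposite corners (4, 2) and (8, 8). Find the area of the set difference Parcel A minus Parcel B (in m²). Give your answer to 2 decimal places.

|Parcel A∩Parcel B|: x∈[4,7], y∈[2,3] → 3·1 = 3.
|Parcel A| = 6.
|Parcel A ∖ Parcel B| = |Parcel A| − |Parcel A∩Parcel B| = 6 − 3 = 3.00.

3.00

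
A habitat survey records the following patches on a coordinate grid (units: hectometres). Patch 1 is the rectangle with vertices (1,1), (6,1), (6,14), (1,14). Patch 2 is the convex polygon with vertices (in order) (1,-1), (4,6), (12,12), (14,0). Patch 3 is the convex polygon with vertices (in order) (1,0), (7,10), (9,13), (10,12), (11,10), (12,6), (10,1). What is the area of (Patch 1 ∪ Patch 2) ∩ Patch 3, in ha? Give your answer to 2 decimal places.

|Patch 1 ∪ Patch 2| = 146.1429.
|(Patch 1 ∪ Patch 2) ∩ Patch 3| = 63.59.

63.59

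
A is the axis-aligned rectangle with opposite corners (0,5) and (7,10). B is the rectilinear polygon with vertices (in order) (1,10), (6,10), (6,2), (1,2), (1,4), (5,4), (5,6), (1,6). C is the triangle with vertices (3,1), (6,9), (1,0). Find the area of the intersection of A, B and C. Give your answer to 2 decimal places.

0.81

The intersection is the polygon with vertices (4.333,6), (6,9), (4.875,6).
By the shoelace formula its area is 0.81.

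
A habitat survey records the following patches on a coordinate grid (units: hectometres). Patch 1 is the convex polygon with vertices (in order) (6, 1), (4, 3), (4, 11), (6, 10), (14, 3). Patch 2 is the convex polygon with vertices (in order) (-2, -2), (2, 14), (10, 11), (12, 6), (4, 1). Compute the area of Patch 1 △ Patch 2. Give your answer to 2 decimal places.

|Patch 1| = 53, |Patch 2| = 116, |Patch 1∩Patch 2| = 36.5401.
|Patch 1 △ Patch 2| = |Patch 1| + |Patch 2| − 2·|Patch 1∩Patch 2| = 53 + 116 − 73.0801 = 95.92.

95.92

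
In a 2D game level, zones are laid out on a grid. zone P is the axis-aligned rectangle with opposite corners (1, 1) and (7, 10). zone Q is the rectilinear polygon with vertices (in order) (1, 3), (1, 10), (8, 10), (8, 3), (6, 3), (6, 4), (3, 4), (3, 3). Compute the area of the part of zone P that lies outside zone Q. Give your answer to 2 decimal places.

15.00

|zone P| = 54, |zone P∩zone Q| = 39.
|zone P ∖ zone Q| = |zone P| − |zone P∩zone Q| = 54 − 39 = 15.00.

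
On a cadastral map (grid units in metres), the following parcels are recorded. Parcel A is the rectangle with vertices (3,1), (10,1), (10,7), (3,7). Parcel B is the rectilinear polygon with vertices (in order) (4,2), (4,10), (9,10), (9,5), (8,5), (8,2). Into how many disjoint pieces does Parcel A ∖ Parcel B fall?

1

Parcel A ∖ Parcel B is a single connected region.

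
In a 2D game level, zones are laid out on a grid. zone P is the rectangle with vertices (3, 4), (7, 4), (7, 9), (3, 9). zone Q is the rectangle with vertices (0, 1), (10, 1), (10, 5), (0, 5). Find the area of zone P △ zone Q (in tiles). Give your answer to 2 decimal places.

|zone P∩zone Q|: x∈[3,7], y∈[4,5] → 4·1 = 4.
|zone P △ zone Q| = |zone P| + |zone Q| − 2·|zone P∩zone Q| = 20 + 40 − 8 = 52.00.

52.00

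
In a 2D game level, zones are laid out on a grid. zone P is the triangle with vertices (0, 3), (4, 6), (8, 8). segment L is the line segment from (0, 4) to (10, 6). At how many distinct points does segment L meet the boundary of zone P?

The segment meets the boundary at (2.353,4.471), (1.818,4.364).

2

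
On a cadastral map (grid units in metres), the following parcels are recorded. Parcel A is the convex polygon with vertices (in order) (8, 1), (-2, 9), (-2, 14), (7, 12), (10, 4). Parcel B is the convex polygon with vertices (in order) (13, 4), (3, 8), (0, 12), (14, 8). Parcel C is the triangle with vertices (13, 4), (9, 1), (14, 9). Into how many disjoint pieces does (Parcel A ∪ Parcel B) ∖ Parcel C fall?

2

(Parcel A ∪ Parcel B) ∖ Parcel C splits into 2 disjoint pieces (area 100.8975, area 0.4054).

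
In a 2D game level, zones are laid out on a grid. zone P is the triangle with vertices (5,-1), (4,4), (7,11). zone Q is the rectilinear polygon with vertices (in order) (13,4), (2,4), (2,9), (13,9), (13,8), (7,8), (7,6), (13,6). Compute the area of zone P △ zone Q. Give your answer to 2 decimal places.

|zone P| = 11, |zone Q| = 43, |zone P∩zone Q| = 5.8929.
|zone P △ zone Q| = |zone P| + |zone Q| − 2·|zone P∩zone Q| = 11 + 43 − 11.7857 = 42.21.

42.21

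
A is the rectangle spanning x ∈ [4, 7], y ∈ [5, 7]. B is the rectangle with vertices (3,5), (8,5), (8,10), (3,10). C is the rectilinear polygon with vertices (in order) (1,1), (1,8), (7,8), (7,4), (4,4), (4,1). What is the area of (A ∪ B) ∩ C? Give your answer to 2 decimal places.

12.00

The region (A ∪ B) ∩ C is the polygon with vertices (3,5), (3,8), (7,8), (7,5), (4,5).
By the shoelace formula its area is 12.00.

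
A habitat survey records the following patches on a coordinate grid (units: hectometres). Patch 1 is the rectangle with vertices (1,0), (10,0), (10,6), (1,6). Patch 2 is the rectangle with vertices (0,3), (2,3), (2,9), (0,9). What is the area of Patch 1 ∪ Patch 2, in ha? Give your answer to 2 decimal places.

63.00

By inclusion–exclusion:
Individual areas: |Patch 1| = 54, |Patch 2| = 12.
|Patch 1∩Patch 2|: x∈[1,2], y∈[3,6] → 1·3 = 3.
|Patch 1 ∪ Patch 2| = 66 − 3 = 63.00.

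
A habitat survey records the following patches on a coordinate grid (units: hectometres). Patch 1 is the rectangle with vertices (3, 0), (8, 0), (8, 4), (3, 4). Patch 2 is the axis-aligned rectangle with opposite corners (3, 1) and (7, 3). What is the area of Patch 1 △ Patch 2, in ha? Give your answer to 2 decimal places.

12.00

|Patch 1∩Patch 2|: x∈[3,7], y∈[1,3] → 4·2 = 8.
|Patch 1 △ Patch 2| = |Patch 1| + |Patch 2| − 2·|Patch 1∩Patch 2| = 20 + 8 − 16 = 12.00.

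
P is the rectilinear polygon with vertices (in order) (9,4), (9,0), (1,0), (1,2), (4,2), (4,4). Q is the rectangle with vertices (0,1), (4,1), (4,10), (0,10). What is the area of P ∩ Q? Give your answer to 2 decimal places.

3.00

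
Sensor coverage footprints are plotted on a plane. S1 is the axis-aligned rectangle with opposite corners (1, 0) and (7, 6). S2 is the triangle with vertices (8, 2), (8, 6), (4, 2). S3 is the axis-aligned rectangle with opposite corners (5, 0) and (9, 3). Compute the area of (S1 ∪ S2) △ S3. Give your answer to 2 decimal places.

|S1 ∪ S2| = 39.5.
|(S1 ∪ S2) ∩ S3| = 7.
|(S1 ∪ S2) △ S3| = 39.5 + 12 − 14 = 37.50.

37.50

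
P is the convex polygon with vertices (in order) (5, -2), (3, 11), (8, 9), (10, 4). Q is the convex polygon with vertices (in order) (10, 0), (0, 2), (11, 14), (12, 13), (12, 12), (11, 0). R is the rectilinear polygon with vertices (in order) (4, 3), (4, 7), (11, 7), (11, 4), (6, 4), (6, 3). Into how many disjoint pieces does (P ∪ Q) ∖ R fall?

(P ∪ Q) ∖ R is a single connected region.

1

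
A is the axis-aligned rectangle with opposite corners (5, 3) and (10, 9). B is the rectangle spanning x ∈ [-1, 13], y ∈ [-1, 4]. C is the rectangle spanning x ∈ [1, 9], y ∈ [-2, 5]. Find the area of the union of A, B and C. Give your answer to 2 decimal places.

By inclusion–exclusion:
Individual areas: |A| = 30, |B| = 70, |C| = 56.
|A∩B|: x∈[5,10], y∈[3,4] → 5·1 = 5.
|A∩C|: x∈[5,9], y∈[3,5] → 4·2 = 8.
|B∩C|: x∈[1,9], y∈[-1,4] → 8·5 = 40.
|A∩B∩C| = 4.
|A ∪ B ∪ C| = 156 − 53 + 4 = 107.00.

107.00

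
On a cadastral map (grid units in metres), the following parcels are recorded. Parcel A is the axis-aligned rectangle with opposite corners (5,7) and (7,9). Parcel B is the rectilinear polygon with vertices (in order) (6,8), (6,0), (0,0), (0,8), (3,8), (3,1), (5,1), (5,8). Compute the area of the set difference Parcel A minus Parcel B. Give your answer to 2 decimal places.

3.00

|Parcel A| = 4, |Parcel A∩Parcel B| = 1.
|Parcel A ∖ Parcel B| = |Parcel A| − |Parcel A∩Parcel B| = 4 − 1 = 3.00.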